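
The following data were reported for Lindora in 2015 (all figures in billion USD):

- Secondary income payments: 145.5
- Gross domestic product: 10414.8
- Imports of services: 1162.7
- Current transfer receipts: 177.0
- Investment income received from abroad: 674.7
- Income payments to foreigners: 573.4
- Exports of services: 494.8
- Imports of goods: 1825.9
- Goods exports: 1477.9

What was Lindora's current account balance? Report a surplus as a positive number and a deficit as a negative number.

Goods balance = 1477.9 - 1825.9 = -348.0
Services balance = 494.8 - 1162.7 = -667.9
Trade balance (goods + services) = -348.0 + (-667.9) = -1015.9
Net primary income = 674.7 - 573.4 = 101.3
Net secondary income = 177.0 - 145.5 = 31.5
Current account = -1015.9 + 101.3 + 31.5 = -883.1

-883.1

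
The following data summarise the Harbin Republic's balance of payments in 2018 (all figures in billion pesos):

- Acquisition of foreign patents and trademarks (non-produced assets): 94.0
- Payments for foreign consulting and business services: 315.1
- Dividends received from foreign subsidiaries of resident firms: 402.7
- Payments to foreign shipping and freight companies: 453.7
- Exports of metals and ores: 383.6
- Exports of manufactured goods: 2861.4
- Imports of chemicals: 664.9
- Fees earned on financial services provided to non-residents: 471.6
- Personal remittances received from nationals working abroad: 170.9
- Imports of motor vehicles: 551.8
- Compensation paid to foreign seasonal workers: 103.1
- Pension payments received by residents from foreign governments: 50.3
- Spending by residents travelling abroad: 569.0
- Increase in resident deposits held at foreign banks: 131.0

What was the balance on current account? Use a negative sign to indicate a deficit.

1682.9

Goods: -551.8 + 383.6 + 2861.4 - 664.9 = 2028.3
Services: -315.1 - 569.0 + 471.6 - 453.7 = -866.2
Primary income: -103.1 + 402.7 = 299.6
Secondary income: 50.3 + 170.9 = 221.2
Current account = 2028.3 + (-866.2) + 299.6 + 221.2 = 1682.9
(Excluded from the current account — capital account: acquisition of foreign patents and trademarks (non-produced assets) 94.0; financial account: increase in resident deposits held at foreign banks 131.0.)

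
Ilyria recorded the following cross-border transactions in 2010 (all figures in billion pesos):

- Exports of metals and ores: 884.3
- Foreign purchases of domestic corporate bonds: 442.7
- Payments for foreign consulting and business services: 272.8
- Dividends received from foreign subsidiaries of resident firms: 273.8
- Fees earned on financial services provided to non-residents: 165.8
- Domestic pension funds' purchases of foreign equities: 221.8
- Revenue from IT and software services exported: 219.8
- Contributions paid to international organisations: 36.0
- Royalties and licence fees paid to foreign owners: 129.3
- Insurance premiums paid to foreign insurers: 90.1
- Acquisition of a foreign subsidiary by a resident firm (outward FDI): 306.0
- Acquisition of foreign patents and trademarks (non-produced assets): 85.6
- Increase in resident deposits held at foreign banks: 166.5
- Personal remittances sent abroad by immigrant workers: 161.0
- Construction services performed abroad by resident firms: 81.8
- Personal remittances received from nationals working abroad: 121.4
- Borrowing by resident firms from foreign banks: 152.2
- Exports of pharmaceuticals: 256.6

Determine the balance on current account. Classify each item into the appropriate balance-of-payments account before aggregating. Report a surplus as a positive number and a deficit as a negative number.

1314.3

Goods: 884.3 + 256.6 = 1140.9
Services: 81.8 - 129.3 - 90.1 - 272.8 + 165.8 + 219.8 = -24.8
Primary income: 273.8
Secondary income: -161.0 - 36.0 + 121.4 = -75.6
Current account = 1140.9 + (-24.8) + 273.8 + (-75.6) = 1314.3
(Excluded from the current account — financial account: foreign purchases of domestic corporate bonds 442.7, domestic pension funds' purchases of foreign equities 221.8, acquisition of a foreign subsidiary by a resident firm (outward FDI) 306.0, increase in resident deposits held at foreign banks 166.5, borrowing by resident firms from foreign banks 152.2; capital account: acquisition of foreign patents and trademarks (non-produced assets) 85.6.)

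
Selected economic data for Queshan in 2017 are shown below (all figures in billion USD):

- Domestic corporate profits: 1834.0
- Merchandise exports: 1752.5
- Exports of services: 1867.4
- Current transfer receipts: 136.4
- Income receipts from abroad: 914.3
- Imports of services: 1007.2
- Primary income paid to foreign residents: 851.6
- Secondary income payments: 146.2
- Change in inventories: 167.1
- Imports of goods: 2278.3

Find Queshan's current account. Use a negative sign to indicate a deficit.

Goods balance = 1752.5 - 2278.3 = -525.8
Services balance = 1867.4 - 1007.2 = 860.2
Trade balance (goods + services) = -525.8 + 860.2 = 334.4
Net primary income = 914.3 - 851.6 = 62.7
Net secondary income = 136.4 - 146.2 = -9.8
Current account = 334.4 + 62.7 + (-9.8) = 387.3

387.3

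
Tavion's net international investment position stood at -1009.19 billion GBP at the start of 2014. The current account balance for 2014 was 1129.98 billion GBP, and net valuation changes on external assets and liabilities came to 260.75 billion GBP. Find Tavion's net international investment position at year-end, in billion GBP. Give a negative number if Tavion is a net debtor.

381.54

Change in NIIP = current account + net valuation change = 1129.98 + 260.75 = 1390.73
End-of-year NIIP = -1009.19 + 1390.73 = 381.54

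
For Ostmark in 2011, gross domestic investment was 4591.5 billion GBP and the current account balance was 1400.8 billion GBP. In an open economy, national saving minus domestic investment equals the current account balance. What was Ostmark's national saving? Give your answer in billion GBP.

S - I = CA (net lending to the rest of the world).
S = I + CA = 4591.5 + 1400.8 = 5992.3

5992.3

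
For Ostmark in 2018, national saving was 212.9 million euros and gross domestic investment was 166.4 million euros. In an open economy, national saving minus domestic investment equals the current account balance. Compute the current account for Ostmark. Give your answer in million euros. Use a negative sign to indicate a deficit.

CA = S - I = 212.9 - 166.4 = 46.5

46.5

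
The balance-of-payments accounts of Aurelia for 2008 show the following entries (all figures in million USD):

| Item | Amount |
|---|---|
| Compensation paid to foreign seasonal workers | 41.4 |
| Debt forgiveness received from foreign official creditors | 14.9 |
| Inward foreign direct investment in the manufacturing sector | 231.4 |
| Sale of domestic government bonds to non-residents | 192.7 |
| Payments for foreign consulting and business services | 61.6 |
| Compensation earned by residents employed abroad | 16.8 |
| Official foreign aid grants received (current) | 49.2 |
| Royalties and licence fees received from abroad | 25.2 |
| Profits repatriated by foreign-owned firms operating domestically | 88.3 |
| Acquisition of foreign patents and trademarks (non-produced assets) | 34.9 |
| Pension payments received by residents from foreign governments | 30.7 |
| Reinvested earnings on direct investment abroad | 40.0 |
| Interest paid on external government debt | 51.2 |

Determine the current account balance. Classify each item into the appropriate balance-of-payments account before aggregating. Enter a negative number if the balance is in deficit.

Services: -61.6 + 25.2 = -36.4
Primary income: 16.8 - 41.4 - 88.3 - 51.2 + 40.0 = -124.1
Secondary income: 49.2 + 30.7 = 79.9
Current account = (-36.4) + (-124.1) + 79.9 = -80.6
(Excluded from the current account — capital account: debt forgiveness received from foreign official creditors 14.9, acquisition of foreign patents and trademarks (non-produced assets) 34.9; financial account: inward foreign direct investment in the manufacturing sector 231.4, sale of domestic government bonds to non-residents 192.7.)

-80.6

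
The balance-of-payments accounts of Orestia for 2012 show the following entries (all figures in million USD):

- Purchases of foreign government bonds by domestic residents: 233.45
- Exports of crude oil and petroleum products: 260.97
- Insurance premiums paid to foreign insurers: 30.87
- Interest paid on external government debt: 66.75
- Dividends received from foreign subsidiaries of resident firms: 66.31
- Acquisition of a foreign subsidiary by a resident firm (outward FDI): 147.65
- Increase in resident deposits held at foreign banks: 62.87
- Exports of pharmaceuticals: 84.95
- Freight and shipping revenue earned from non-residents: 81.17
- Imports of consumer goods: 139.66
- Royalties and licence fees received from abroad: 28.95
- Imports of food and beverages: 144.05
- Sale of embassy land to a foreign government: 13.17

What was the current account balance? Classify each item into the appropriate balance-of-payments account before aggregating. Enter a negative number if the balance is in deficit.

Goods: -139.66 - 144.05 + 84.95 + 260.97 = 62.21
Services: 81.17 + 28.95 - 30.87 = 79.25
Primary income: 66.31 - 66.75 = -0.44
Current account = 62.21 + 79.25 + (-0.44) = 141.02
(Excluded from the current account — financial account: purchases of foreign government bonds by domestic residents 233.45, acquisition of a foreign subsidiary by a resident firm (outward FDI) 147.65, increase in resident deposits held at foreign banks 62.87; capital account: sale of embassy land to a foreign government 13.17.)

141.02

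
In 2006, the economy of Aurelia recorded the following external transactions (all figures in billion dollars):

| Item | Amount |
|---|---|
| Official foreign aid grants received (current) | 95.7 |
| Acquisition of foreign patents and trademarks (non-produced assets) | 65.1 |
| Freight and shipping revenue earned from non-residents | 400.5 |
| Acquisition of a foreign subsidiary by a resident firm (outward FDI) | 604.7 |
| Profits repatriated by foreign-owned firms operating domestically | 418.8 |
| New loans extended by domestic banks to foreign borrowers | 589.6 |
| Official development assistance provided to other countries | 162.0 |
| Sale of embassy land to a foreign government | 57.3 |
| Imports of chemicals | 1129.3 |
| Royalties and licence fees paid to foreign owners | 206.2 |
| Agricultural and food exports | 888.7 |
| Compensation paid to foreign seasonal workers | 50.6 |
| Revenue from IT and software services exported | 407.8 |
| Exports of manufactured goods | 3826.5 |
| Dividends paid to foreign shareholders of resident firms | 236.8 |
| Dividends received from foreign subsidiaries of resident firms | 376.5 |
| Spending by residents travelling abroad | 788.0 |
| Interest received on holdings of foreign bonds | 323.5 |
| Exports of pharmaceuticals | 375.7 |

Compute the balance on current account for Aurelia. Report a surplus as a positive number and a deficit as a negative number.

3703.2

Goods: -1129.3 + 3826.5 + 375.7 + 888.7 = 3961.6
Services: -206.2 + 400.5 + 407.8 - 788.0 = -185.9
Primary income: -50.6 - 418.8 - 236.8 + 323.5 + 376.5 = -6.2
Secondary income: 95.7 - 162.0 = -66.3
Current account = 3961.6 + (-185.9) + (-6.2) + (-66.3) = 3703.2
(Excluded from the current account — capital account: acquisition of foreign patents and trademarks (non-produced assets) 65.1, sale of embassy land to a foreign government 57.3; financial account: acquisition of a foreign subsidiary by a resident firm (outward FDI) 604.7, new loans extended by domestic banks to foreign borrowers 589.6.)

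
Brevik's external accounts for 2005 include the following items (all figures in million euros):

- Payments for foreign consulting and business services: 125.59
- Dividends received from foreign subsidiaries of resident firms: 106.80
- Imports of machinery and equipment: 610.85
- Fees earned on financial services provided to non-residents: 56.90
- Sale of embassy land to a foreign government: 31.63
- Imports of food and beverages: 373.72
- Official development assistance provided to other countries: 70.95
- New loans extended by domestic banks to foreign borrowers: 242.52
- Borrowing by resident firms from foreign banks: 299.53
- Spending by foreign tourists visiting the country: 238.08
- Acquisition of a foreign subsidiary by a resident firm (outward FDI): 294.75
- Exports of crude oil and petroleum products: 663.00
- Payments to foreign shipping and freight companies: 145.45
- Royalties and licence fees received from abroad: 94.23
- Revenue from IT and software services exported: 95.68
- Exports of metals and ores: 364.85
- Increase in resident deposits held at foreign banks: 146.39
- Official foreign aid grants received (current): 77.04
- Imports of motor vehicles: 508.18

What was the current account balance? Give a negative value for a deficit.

-138.16

Goods: -508.18 - 373.72 + 364.85 + 663.00 - 610.85 = -464.90
Services: 56.90 + 95.68 - 125.59 + 238.08 - 145.45 + 94.23 = 213.85
Primary income: 106.80
Secondary income: 77.04 - 70.95 = 6.09
Current account = (-464.90) + 213.85 + 106.80 + 6.09 = -138.16
(Excluded from the current account — capital account: sale of embassy land to a foreign government 31.63; financial account: new loans extended by domestic banks to foreign borrowers 242.52, borrowing by resident firms from foreign banks 299.53, acquisition of a foreign subsidiary by a resident firm (outward FDI) 294.75, increase in resident deposits held at foreign banks 146.39.)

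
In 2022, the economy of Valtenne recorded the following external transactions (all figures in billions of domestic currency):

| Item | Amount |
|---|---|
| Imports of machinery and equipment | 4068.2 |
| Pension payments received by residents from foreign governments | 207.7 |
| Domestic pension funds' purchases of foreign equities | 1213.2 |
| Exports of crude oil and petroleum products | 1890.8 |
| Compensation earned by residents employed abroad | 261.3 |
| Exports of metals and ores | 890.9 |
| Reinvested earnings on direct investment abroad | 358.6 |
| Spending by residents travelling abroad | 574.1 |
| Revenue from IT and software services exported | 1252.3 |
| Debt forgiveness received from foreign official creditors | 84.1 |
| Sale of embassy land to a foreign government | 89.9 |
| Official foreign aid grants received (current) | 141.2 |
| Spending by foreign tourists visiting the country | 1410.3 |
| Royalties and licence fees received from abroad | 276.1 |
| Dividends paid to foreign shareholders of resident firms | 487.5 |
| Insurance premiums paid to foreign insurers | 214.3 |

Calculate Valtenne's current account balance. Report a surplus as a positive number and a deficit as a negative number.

Goods: 890.9 + 1890.8 - 4068.2 = -1286.5
Services: 1410.3 + 1252.3 - 214.3 + 276.1 - 574.1 = 2150.3
Primary income: 358.6 + 261.3 - 487.5 = 132.4
Secondary income: 141.2 + 207.7 = 348.9
Current account = (-1286.5) + 2150.3 + 132.4 + 348.9 = 1345.1
(Excluded from the current account — financial account: domestic pension funds' purchases of foreign equities 1213.2; capital account: debt forgiveness received from foreign official creditors 84.1, sale of embassy land to a foreign government 89.9.)

1345.1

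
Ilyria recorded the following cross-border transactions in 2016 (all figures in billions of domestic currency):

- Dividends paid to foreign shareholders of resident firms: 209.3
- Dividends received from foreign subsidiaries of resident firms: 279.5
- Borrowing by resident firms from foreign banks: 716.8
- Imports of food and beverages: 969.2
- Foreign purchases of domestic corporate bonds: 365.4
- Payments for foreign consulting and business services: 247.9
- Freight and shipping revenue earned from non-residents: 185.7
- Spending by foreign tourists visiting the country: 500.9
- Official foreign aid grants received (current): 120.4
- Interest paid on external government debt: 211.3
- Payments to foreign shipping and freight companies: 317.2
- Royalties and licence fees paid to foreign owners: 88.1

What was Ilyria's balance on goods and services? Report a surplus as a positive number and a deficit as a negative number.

-935.8

Goods: -969.2
Services: -247.9 - 88.1 + 185.7 - 317.2 + 500.9 = 33.4
Trade balance = -969.2 + 33.4 = -935.8
(Excluded from the trade balance — primary income: dividends paid to foreign shareholders of resident firms 209.3, dividends received from foreign subsidiaries of resident firms 279.5, interest paid on external government debt 211.3; financial account: borrowing by resident firms from foreign banks 716.8, foreign purchases of domestic corporate bonds 365.4; secondary income: official foreign aid grants received (current) 120.4.)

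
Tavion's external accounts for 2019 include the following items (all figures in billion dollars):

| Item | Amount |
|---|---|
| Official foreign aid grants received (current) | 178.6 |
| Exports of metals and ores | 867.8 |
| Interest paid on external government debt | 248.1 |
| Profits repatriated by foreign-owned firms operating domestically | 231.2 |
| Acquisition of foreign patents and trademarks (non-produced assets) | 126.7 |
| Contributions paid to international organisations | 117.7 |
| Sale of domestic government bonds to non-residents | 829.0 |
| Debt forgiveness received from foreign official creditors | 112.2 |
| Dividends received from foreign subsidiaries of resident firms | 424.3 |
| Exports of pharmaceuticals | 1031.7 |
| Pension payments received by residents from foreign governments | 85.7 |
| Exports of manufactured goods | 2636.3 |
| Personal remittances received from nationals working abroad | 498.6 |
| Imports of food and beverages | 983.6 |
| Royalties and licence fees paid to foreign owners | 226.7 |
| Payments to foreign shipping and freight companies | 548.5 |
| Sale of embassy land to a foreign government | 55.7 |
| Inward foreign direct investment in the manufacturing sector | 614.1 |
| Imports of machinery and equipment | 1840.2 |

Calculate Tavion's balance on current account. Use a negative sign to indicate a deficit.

Goods: -1840.2 + 867.8 - 983.6 + 1031.7 + 2636.3 = 1712.0
Services: -548.5 - 226.7 = -775.2
Primary income: -248.1 + 424.3 - 231.2 = -55.0
Secondary income: -117.7 + 178.6 + 498.6 + 85.7 = 645.2
Current account = 1712.0 + (-775.2) + (-55.0) + 645.2 = 1527.0
(Excluded from the current account — capital account: acquisition of foreign patents and trademarks (non-produced assets) 126.7, debt forgiveness received from foreign official creditors 112.2, sale of embassy land to a foreign government 55.7; financial account: sale of domestic government bonds to non-residents 829.0, inward foreign direct investment in the manufacturing sector 614.1.)

1527.0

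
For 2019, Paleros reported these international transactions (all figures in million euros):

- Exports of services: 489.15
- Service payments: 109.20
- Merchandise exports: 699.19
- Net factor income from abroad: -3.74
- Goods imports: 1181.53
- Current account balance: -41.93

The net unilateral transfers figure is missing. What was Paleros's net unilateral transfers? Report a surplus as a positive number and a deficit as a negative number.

64.20

Current account = goods balance + services balance + net primary income + net secondary income
Sum of the known components = -106.13
Net unilateral transfers = CA - (known components) = -41.93 - (-106.13) = 64.20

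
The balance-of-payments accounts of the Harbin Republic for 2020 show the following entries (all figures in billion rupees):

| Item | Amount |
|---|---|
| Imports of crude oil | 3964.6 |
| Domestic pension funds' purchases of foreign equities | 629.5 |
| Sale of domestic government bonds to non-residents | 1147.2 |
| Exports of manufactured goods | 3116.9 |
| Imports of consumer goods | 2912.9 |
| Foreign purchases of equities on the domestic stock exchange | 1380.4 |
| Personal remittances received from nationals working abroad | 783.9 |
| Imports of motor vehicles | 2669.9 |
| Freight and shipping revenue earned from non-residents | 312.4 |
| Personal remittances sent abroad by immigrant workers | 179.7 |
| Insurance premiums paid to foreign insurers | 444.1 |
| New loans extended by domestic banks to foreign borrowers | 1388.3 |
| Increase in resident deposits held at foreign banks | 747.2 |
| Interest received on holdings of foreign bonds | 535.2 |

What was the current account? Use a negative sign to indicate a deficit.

Goods: 3116.9 - 2669.9 - 2912.9 - 3964.6 = -6430.5
Services: 312.4 - 444.1 = -131.7
Primary income: 535.2
Secondary income: 783.9 - 179.7 = 604.2
Current account = (-6430.5) + (-131.7) + 535.2 + 604.2 = -5422.8
(Excluded from the current account — financial account: domestic pension funds' purchases of foreign equities 629.5, sale of domestic government bonds to non-residents 1147.2, foreign purchases of equities on the domestic stock exchange 1380.4, new loans extended by domestic banks to foreign borrowers 1388.3, increase in resident deposits held at foreign banks 747.2.)

-5422.8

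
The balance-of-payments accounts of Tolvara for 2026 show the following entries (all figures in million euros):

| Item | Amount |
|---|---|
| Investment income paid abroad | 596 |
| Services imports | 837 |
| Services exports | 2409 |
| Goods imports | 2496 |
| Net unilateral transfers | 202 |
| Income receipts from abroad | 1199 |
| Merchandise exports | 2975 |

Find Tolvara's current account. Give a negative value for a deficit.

2856

Goods balance = 2975 - 2496 = 479
Services balance = 2409 - 837 = 1572
Trade balance (goods + services) = 479 + 1572 = 2051
Net primary income = 1199 - 596 = 603
Net secondary income = 202
Current account = 2051 + 603 + 202 = 2856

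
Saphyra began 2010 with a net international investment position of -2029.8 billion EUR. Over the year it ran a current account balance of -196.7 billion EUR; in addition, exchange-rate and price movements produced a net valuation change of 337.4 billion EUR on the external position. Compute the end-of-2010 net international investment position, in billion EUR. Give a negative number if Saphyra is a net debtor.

-1889.1

Change in NIIP = current account + net valuation change = -196.7 + 337.4 = 140.7
End-of-year NIIP = -2029.8 + 140.7 = -1889.1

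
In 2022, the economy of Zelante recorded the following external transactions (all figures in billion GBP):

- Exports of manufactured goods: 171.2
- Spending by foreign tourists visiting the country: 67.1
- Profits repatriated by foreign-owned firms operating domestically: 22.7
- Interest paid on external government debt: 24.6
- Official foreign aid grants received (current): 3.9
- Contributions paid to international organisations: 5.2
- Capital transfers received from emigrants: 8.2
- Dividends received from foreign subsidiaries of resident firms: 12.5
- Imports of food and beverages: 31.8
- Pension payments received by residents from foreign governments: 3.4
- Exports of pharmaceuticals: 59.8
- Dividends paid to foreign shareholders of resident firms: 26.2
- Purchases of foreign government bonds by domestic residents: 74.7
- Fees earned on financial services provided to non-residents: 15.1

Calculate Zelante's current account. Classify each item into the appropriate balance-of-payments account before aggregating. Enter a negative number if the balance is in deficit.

222.5

Goods: -31.8 + 171.2 + 59.8 = 199.2
Services: 67.1 + 15.1 = 82.2
Primary income: -26.2 - 24.6 - 22.7 + 12.5 = -61.0
Secondary income: 3.9 - 5.2 + 3.4 = 2.1
Current account = 199.2 + 82.2 + (-61.0) + 2.1 = 222.5
(Excluded from the current account — capital account: capital transfers received from emigrants 8.2; financial account: purchases of foreign government bonds by domestic residents 74.7.)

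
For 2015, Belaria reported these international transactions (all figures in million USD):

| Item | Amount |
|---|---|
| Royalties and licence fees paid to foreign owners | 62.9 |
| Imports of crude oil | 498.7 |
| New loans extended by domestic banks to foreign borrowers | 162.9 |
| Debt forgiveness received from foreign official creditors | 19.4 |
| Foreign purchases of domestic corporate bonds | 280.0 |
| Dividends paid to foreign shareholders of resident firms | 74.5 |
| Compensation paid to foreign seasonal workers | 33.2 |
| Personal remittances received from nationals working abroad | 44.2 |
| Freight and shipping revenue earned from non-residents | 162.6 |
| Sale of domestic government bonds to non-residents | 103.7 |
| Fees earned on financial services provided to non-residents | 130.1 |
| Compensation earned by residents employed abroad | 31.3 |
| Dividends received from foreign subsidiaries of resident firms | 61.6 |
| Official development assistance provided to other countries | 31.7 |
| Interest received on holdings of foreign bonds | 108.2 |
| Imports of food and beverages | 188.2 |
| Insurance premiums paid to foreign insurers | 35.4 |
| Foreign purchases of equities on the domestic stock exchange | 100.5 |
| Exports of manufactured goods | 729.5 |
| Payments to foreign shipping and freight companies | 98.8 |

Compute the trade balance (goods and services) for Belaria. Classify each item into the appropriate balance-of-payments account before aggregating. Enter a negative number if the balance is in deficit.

Goods: 729.5 - 498.7 - 188.2 = 42.6
Services: 162.6 + 130.1 - 62.9 - 98.8 - 35.4 = 95.6
Trade balance = 42.6 + 95.6 = 138.2
(Excluded from the trade balance — financial account: new loans extended by domestic banks to foreign borrowers 162.9, foreign purchases of domestic corporate bonds 280.0, sale of domestic government bonds to non-residents 103.7, foreign purchases of equities on the domestic stock exchange 100.5; capital account: debt forgiveness received from foreign official creditors 19.4; primary income: dividends paid to foreign shareholders of resident firms 74.5, compensation paid to foreign seasonal workers 33.2, compensation earned by residents employed abroad 31.3, dividends received from foreign subsidiaries of resident firms 61.6, interest received on holdings of foreign bonds 108.2; secondary income: personal remittances received from nationals working abroad 44.2, official development assistance provided to other countries 31.7.)

138.2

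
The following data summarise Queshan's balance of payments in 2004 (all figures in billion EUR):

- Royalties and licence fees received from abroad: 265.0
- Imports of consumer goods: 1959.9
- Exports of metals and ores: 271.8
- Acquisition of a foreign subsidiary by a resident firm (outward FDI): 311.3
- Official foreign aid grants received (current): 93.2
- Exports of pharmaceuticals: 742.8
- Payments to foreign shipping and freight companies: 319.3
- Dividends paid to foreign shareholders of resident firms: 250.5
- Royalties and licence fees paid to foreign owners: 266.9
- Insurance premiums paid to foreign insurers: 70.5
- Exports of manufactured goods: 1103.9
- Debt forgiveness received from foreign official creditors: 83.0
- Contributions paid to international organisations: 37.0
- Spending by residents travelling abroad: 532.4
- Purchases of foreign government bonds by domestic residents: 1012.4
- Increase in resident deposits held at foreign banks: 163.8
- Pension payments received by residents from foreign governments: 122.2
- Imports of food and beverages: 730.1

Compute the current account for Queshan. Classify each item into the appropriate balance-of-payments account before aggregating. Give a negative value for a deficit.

Goods: 742.8 + 271.8 - 1959.9 + 1103.9 - 730.1 = -571.5
Services: -70.5 - 319.3 - 266.9 - 532.4 + 265.0 = -924.1
Primary income: -250.5
Secondary income: 122.2 - 37.0 + 93.2 = 178.4
Current account = (-571.5) + (-924.1) + (-250.5) + 178.4 = -1567.7
(Excluded from the current account — financial account: acquisition of a foreign subsidiary by a resident firm (outward FDI) 311.3, purchases of foreign government bonds by domestic residents 1012.4, increase in resident deposits held at foreign banks 163.8; capital account: debt forgiveness received from foreign official creditors 83.0.)

-1567.7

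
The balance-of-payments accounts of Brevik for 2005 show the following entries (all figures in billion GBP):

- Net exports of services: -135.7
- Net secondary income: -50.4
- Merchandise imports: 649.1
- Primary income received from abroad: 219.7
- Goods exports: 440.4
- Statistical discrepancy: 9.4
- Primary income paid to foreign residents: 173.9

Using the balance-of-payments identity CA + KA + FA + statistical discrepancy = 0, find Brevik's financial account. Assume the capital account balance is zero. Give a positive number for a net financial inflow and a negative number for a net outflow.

Goods balance = 440.4 - 649.1 = -208.7
Services balance = -135.7
Trade balance (goods + services) = -208.7 + (-135.7) = -344.4
Net primary income = 219.7 - 173.9 = 45.8
Net secondary income = -50.4
Current account = -344.4 + 45.8 + (-50.4) = -349.0
Financial account = -(-349.0 + 9.4) = 339.6

339.6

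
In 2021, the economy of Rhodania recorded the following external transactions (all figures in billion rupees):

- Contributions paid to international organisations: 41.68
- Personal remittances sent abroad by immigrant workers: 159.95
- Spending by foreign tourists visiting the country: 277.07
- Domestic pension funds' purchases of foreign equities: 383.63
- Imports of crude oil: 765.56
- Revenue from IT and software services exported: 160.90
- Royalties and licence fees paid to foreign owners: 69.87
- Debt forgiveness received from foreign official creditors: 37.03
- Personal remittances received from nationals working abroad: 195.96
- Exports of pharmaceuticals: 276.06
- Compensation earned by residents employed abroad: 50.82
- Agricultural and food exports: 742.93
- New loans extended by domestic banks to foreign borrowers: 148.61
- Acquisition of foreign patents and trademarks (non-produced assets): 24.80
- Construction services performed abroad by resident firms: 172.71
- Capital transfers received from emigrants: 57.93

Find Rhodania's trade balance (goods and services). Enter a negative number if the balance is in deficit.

Goods: 742.93 + 276.06 - 765.56 = 253.43
Services: 160.90 + 277.07 - 69.87 + 172.71 = 540.81
Trade balance = 253.43 + 540.81 = 794.24
(Excluded from the trade balance — secondary income: contributions paid to international organisations 41.68, personal remittances sent abroad by immigrant workers 159.95, personal remittances received from nationals working abroad 195.96; financial account: domestic pension funds' purchases of foreign equities 383.63, new loans extended by domestic banks to foreign borrowers 148.61; capital account: debt forgiveness received from foreign official creditors 37.03, acquisition of foreign patents and trademarks (non-produced assets) 24.80, capital transfers received from emigrants 57.93; primary income: compensation earned by residents employed abroad 50.82.)

794.24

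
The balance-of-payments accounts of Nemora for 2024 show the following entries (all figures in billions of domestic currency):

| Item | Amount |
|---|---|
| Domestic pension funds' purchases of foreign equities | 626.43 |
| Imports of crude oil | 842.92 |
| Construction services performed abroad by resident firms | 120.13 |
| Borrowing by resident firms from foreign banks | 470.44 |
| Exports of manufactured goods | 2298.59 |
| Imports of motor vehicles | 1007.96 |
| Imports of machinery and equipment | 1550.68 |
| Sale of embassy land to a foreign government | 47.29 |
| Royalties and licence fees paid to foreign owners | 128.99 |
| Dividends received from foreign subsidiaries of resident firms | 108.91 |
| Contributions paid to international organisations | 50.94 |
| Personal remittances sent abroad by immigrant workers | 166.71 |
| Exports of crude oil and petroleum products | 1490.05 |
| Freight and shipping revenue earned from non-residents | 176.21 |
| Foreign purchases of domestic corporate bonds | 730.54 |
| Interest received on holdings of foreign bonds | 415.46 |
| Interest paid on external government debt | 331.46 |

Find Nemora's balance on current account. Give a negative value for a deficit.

529.69

Goods: 2298.59 - 1007.96 + 1490.05 - 842.92 - 1550.68 = 387.08
Services: -128.99 + 120.13 + 176.21 = 167.35
Primary income: -331.46 + 108.91 + 415.46 = 192.91
Secondary income: -50.94 - 166.71 = -217.65
Current account = 387.08 + 167.35 + 192.91 + (-217.65) = 529.69
(Excluded from the current account — financial account: domestic pension funds' purchases of foreign equities 626.43, borrowing by resident firms from foreign banks 470.44, foreign purchases of domestic corporate bonds 730.54; capital account: sale of embassy land to a foreign government 47.29.)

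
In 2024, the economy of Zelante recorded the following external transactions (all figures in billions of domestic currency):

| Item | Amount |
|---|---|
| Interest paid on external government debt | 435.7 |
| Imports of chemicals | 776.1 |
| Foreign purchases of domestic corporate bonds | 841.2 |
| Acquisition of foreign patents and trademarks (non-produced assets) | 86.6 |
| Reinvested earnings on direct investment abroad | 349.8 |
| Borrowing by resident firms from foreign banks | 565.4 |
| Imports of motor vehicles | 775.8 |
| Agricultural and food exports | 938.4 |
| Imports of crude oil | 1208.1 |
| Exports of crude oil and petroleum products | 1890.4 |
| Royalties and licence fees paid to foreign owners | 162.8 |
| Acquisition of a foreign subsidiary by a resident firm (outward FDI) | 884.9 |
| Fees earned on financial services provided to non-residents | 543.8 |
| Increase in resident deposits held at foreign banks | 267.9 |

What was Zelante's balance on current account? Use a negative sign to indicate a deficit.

Goods: 1890.4 - 1208.1 - 775.8 + 938.4 - 776.1 = 68.8
Services: -162.8 + 543.8 = 381.0
Primary income: -435.7 + 349.8 = -85.9
Current account = 68.8 + 381.0 + (-85.9) = 363.9
(Excluded from the current account — financial account: foreign purchases of domestic corporate bonds 841.2, borrowing by resident firms from foreign banks 565.4, acquisition of a foreign subsidiary by a resident firm (outward FDI) 884.9, increase in resident deposits held at foreign banks 267.9; capital account: acquisition of foreign patents and trademarks (non-produced assets) 86.6.)

363.9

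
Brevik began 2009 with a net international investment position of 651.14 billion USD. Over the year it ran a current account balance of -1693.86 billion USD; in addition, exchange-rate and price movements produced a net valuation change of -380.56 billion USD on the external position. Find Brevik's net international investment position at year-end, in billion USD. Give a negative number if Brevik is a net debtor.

Change in NIIP = current account + net valuation change = -1693.86 + (-380.56) = -2074.42
End-of-year NIIP = 651.14 + (-2074.42) = -1423.28

-1423.28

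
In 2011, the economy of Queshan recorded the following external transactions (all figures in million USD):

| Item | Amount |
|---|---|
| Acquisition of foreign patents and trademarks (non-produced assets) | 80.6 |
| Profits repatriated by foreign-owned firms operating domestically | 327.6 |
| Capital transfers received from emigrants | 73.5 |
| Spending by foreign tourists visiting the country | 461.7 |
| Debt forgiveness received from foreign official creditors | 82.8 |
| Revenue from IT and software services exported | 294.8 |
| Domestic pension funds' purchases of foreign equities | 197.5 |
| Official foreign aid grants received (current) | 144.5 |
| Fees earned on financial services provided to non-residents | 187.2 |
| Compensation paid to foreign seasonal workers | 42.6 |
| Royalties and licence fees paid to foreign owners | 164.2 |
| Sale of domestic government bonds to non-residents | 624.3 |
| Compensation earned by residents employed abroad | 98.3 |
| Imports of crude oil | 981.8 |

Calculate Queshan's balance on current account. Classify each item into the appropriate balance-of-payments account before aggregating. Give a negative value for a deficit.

-329.7

Goods: -981.8
Services: -164.2 + 187.2 + 294.8 + 461.7 = 779.5
Primary income: -42.6 - 327.6 + 98.3 = -271.9
Secondary income: 144.5
Current account = (-981.8) + 779.5 + (-271.9) + 144.5 = -329.7
(Excluded from the current account — capital account: acquisition of foreign patents and trademarks (non-produced assets) 80.6, capital transfers received from emigrants 73.5, debt forgiveness received from foreign official creditors 82.8; financial account: domestic pension funds' purchases of foreign equities 197.5, sale of domestic government bonds to non-residents 624.3.)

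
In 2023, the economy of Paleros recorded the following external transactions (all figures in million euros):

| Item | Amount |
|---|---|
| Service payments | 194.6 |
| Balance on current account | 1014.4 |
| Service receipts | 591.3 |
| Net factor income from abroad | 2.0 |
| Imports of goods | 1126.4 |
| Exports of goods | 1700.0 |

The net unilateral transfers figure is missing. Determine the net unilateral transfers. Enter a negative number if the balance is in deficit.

Current account = goods balance + services balance + net primary income + net secondary income
Sum of the known components = 972.3
Net unilateral transfers = CA - (known components) = 1014.4 - 972.3 = 42.1

42.1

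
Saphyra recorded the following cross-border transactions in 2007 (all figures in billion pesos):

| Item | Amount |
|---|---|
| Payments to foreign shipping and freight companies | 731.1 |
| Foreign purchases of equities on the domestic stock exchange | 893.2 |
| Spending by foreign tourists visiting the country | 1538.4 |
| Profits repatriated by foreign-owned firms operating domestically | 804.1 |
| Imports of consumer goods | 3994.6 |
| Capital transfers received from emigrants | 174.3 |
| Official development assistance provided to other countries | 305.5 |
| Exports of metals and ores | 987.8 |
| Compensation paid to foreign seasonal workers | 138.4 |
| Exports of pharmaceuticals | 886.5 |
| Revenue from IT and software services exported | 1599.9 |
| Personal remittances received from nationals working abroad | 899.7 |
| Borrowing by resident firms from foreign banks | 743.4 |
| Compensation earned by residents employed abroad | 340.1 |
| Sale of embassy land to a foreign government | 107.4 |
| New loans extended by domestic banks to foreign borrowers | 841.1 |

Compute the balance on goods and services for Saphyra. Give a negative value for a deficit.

286.9

Goods: -3994.6 + 886.5 + 987.8 = -2120.3
Services: 1599.9 - 731.1 + 1538.4 = 2407.2
Trade balance = -2120.3 + 2407.2 = 286.9
(Excluded from the trade balance — financial account: foreign purchases of equities on the domestic stock exchange 893.2, borrowing by resident firms from foreign banks 743.4, new loans extended by domestic banks to foreign borrowers 841.1; primary income: profits repatriated by foreign-owned firms operating domestically 804.1, compensation paid to foreign seasonal workers 138.4, compensation earned by residents employed abroad 340.1; capital account: capital transfers received from emigrants 174.3, sale of embassy land to a foreign government 107.4; secondary income: official development assistance provided to other countries 305.5, personal remittances received from nationals working abroad 899.7.)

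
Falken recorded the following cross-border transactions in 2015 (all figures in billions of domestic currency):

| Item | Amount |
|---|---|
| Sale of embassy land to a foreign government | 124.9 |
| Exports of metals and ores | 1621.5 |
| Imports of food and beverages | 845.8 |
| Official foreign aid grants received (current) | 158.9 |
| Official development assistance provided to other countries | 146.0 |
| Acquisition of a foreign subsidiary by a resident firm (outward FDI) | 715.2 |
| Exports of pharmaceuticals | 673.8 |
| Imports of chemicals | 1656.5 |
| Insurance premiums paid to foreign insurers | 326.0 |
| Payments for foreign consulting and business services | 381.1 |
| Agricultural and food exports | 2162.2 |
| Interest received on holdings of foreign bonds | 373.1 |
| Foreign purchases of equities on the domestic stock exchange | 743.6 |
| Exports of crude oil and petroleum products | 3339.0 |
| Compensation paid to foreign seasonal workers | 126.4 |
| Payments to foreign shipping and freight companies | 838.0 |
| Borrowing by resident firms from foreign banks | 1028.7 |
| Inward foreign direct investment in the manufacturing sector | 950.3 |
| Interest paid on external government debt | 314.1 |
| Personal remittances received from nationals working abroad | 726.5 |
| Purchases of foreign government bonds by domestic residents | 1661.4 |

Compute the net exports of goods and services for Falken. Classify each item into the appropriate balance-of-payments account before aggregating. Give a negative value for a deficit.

Goods: 673.8 + 3339.0 + 2162.2 + 1621.5 - 1656.5 - 845.8 = 5294.2
Services: -838.0 - 326.0 - 381.1 = -1545.1
Trade balance = 5294.2 + (-1545.1) = 3749.1
(Excluded from the trade balance — capital account: sale of embassy land to a foreign government 124.9; secondary income: official foreign aid grants received (current) 158.9, official development assistance provided to other countries 146.0, personal remittances received from nationals working abroad 726.5; financial account: acquisition of a foreign subsidiary by a resident firm (outward FDI) 715.2, foreign purchases of equities on the domestic stock exchange 743.6, borrowing by resident firms from foreign banks 1028.7, inward foreign direct investment in the manufacturing sector 950.3, purchases of foreign government bonds by domestic residents 1661.4; primary income: interest received on holdings of foreign bonds 373.1, compensation paid to foreign seasonal workers 126.4, interest paid on external government debt 314.1.)

3749.1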